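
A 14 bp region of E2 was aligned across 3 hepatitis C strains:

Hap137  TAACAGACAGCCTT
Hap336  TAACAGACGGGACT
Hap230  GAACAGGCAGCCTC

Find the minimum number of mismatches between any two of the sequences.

3

Pairwise Hamming distances:
  Hap137 vs Hap336: 4
  Hap137 vs Hap230: 3
  Hap336 vs Hap230: 7
The smallest is 3, between Hap137 and Hap230.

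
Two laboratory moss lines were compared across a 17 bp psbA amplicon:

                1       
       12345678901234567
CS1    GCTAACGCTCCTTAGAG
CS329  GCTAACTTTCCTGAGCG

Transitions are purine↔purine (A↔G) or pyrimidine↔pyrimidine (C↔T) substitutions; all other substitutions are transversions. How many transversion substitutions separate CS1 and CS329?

Differing sites — 7:G/T (Tv); 8:C/T (Ti); 13:T/G (Tv); 16:A/C (Tv).
Of the 4 differences, 1 transition and 3 transversions, so the answer is 3.

3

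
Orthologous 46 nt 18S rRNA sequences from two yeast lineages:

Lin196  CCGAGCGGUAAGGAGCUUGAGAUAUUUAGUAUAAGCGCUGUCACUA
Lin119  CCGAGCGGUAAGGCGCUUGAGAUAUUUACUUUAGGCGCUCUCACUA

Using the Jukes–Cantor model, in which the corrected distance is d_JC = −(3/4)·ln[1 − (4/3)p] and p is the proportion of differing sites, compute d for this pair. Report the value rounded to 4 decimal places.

0.1174

Differing sites — 14:A/C; 29:G/C; 31:A/U; 34:A/G; 40:G/C.
p = 5/46 = 0.108696.
d = −0.75 · ln(1 − (4/3)·0.108696) = −0.75 · ln(0.855072) = −0.75 · (-0.156570) = 0.1174.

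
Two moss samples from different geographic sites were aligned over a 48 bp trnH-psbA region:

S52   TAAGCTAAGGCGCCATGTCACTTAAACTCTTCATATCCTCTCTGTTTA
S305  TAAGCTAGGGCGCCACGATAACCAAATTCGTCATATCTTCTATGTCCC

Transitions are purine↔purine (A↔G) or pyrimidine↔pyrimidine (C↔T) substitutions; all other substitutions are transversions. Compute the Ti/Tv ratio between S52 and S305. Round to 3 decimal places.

The sequences differ at positions 8 (A/G, transition), 16 (T/C, transition), 18 (T/A, transversion), 19 (C/T, transition), 21 (C/A, transversion), 22 (T/C, transition), 23 (T/C, transition), 27 (C/T, transition), 30 (T/G, transversion), 38 (C/T, transition), 42 (C/A, transversion), 46 (T/C, transition), 47 (T/C, transition), 48 (A/C, transversion).
Of the 14 differences, 9 transitions and 5 transversions, so Ti/Tv = 9/5 = 1.800.

1.800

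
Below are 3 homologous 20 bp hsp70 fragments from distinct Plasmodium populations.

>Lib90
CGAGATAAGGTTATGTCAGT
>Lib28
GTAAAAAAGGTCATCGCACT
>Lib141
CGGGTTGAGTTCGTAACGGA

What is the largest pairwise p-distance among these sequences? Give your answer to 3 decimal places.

Pairwise Hamming distances:
  Lib90 vs Lib28: 8
  Lib90 vs Lib141: 10
  Lib28 vs Lib141: 14
The largest is 14 mismatches, between Lib28 and Lib141; p = 14/20 = 0.700.

0.700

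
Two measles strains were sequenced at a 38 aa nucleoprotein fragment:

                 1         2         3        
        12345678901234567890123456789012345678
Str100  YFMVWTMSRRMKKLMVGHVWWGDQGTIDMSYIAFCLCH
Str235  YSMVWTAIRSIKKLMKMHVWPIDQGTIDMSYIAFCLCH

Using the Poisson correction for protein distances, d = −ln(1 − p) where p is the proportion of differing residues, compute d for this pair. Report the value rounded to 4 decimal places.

0.2703

Differing sites — 2:F/S; 7:M/A; 8:S/I; 10:R/S; 11:M/I; 16:V/K; 17:G/M; 21:W/P; 22:G/I.
p = 9/38 = 0.236842.
d = −ln(1 − 0.236842) = −ln(0.763158) = 0.2703.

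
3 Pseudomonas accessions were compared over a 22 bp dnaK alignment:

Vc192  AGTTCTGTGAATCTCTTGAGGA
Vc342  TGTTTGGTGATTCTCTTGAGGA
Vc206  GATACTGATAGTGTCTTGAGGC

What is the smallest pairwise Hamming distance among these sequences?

4

Pairwise Hamming distances:
  Vc192 vs Vc342: 4
  Vc192 vs Vc206: 8
  Vc342 vs Vc206: 10
The smallest is 4, between Vc192 and Vc342.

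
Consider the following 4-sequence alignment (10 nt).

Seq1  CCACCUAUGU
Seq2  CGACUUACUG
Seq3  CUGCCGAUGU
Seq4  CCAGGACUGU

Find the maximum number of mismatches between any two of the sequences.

Pairwise Hamming distances:
  Seq1 vs Seq2: 5
  Seq1 vs Seq3: 3
  Seq1 vs Seq4: 4
  Seq2 vs Seq3: 7
  Seq2 vs Seq4: 8
  Seq3 vs Seq4: 6
The largest is 8, between Seq2 and Seq4.

8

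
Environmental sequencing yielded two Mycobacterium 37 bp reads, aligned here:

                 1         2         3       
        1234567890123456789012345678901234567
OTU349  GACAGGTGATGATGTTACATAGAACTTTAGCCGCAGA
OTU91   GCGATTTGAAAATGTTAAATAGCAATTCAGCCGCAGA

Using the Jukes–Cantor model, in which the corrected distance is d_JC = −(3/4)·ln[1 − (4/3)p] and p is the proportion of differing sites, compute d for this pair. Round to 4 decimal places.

0.3351

The sequences differ at positions 2 (A/C), 3 (C/G), 5 (G/T), 6 (G/T), 10 (T/A), 11 (G/A), 18 (C/A), 23 (A/C), 25 (C/A), 28 (T/C).
p = 10/37 = 0.270270.
d = −0.75 · ln(1 − (4/3)·0.270270) = −0.75 · ln(0.639640) = −0.75 · (-0.446850) = 0.3351.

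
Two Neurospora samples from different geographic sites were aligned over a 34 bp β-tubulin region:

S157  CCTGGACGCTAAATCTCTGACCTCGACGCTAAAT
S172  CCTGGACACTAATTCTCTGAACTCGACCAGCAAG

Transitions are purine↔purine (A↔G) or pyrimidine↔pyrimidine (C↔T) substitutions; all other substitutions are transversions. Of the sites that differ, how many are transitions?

Mismatches occur at site 8 (G/A, transition), site 13 (A/T, transversion), site 21 (C/A, transversion), site 28 (G/C, transversion), site 29 (C/A, transversion), site 30 (T/G, transversion), site 31 (A/C, transversion), site 34 (T/G, transversion).
Of the 8 differences, 1 transition and 7 transversions, so the answer is 1.

1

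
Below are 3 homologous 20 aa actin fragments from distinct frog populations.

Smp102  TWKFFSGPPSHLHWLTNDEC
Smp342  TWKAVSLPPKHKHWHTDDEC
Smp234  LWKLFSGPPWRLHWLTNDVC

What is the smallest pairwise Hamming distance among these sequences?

Pairwise Hamming distances:
  Smp102 vs Smp342: 7
  Smp102 vs Smp234: 5
  Smp342 vs Smp234: 10
The smallest is 5, between Smp102 and Smp234.

5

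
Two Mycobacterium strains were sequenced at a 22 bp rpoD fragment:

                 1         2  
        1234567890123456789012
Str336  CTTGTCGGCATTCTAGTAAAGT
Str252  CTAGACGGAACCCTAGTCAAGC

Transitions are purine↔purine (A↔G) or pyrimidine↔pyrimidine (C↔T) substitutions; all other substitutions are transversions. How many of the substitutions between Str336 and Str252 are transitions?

3

Differing sites — 3:T/A (Tv); 5:T/A (Tv); 9:C/A (Tv); 11:T/C (Ti); 12:T/C (Ti); 18:A/C (Tv); 22:T/C (Ti).
Of the 7 differences, 3 transitions and 4 transversions, so the answer is 3.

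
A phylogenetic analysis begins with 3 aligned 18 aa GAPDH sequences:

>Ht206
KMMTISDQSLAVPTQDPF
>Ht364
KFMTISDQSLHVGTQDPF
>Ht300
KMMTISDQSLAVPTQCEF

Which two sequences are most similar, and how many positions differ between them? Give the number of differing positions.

Pairwise Hamming distances:
  Ht206 vs Ht364: 3
  Ht206 vs Ht300: 2
  Ht364 vs Ht300: 5
The smallest is 2, between Ht206 and Ht300.

2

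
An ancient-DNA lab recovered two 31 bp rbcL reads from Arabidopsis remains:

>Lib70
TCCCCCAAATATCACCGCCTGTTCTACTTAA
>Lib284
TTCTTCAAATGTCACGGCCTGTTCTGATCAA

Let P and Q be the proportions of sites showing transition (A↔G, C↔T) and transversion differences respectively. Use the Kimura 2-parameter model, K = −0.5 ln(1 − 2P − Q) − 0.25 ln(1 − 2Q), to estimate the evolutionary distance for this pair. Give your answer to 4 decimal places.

The sequences differ at positions 2 (C/T, transition), 4 (C/T, transition), 5 (C/T, transition), 11 (A/G, transition), 16 (C/G, transversion), 26 (A/G, transition), 27 (C/A, transversion), 29 (T/C, transition).
Of the 8 differences, 6 transitions and 2 transversions over 31 sites: P = 6/31 = 0.193548, Q = 2/31 = 0.064516.
d = −0.5·ln(0.548388) − 0.25·ln(0.870968) = −0.5·(-0.600772) − 0.25·(-0.138150) = 0.3349.

0.3349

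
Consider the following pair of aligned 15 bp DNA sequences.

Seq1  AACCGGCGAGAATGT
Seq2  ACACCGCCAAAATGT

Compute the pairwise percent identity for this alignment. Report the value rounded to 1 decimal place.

Mismatches occur at site 2 (A/C), site 3 (C/A), site 5 (G/C), site 8 (G/C), site 10 (G/A).
10 of the 15 sites match, so the percent identity is 10/15 × 100 = 66.7%.

66.7%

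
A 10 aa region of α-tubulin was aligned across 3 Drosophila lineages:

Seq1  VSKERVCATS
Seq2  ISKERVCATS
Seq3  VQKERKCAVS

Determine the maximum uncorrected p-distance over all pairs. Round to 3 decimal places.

0.400

Pairwise Hamming distances:
  Seq1 vs Seq2: 1
  Seq1 vs Seq3: 3
  Seq2 vs Seq3: 4
The largest is 4 mismatches, between Seq2 and Seq3; p = 4/10 = 0.400.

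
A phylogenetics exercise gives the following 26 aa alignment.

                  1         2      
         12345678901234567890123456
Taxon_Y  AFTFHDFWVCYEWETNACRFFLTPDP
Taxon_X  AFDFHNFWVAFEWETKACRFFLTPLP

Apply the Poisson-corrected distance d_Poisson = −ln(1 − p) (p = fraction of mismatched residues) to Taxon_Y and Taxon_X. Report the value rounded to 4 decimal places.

0.2624

Differing sites — 3:T/D; 6:D/N; 10:C/A; 11:Y/F; 16:N/K; 25:D/L.
p = 6/26 = 0.230769.
d = −ln(1 − 0.230769) = −ln(0.769231) = 0.2624.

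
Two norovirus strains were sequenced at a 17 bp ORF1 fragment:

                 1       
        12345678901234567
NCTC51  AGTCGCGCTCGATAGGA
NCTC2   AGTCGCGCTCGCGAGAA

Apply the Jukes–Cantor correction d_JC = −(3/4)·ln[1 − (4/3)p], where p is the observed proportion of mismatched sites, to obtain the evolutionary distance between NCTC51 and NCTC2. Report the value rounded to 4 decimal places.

Mismatches occur at site 12 (A→C), site 13 (T→G), site 16 (G→A).
p = 3/17 = 0.176471.
d = −0.75 · ln(1 − (4/3)·0.176471) = −0.75 · ln(0.764705) = −0.75 · (-0.268265) = 0.2012.

0.2012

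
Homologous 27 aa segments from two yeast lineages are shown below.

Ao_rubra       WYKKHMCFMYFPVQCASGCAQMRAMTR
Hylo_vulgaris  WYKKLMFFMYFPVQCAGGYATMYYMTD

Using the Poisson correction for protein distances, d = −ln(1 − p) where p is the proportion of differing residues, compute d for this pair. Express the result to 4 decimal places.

Differing sites — 5:H/L; 7:C/F; 17:S/G; 19:C/Y; 21:Q/T; 23:R/Y; 24:A/Y; 27:R/D.
p = 8/27 = 0.296296.
d = −ln(1 − 0.296296) = −ln(0.703704) = 0.3514.

0.3514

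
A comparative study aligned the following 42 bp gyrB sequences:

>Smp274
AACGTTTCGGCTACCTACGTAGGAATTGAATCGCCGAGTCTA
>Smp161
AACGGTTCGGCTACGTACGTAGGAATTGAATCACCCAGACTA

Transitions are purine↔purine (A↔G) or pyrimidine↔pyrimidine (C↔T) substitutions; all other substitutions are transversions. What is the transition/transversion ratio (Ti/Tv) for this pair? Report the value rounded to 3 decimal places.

0.250

Mismatches occur at site 5 (T/G, transversion), site 15 (C/G, transversion), site 33 (G/A, transition), site 36 (G/C, transversion), site 39 (T/A, transversion).
Of the 5 differences, 1 transition and 4 transversions, so Ti/Tv = 1/4 = 0.250.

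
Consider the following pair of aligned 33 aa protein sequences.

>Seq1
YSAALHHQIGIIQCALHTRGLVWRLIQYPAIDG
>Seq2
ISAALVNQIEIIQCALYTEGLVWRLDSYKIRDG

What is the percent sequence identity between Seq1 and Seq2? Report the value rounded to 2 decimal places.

66.67%

Differing sites — 1:Y/I; 6:H/V; 7:H/N; 10:G/E; 17:H/Y; 19:R/E; 26:I/D; 27:Q/S; 29:P/K; 30:A/I; 31:I/R.
22 of the 33 sites match, so the percent identity is 22/33 × 100 = 66.67%.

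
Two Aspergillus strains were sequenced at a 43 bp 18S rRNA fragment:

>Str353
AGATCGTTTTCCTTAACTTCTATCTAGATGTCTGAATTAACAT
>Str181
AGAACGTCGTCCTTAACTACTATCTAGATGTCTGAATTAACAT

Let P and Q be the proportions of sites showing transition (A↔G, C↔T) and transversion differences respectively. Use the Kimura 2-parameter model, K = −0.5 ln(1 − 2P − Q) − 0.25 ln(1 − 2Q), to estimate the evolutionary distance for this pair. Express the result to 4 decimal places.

Differing sites — 4:T/A (Tv); 8:T/C (Ti); 9:T/G (Tv); 19:T/A (Tv).
Of the 4 differences, 1 transition and 3 transversions over 43 sites: P = 1/43 = 0.023256, Q = 3/43 = 0.069767.
d = −0.5·ln(0.883721) − 0.25·ln(0.860466) = −0.5·(-0.123614) − 0.25·(-0.150281) = 0.0994.

0.0994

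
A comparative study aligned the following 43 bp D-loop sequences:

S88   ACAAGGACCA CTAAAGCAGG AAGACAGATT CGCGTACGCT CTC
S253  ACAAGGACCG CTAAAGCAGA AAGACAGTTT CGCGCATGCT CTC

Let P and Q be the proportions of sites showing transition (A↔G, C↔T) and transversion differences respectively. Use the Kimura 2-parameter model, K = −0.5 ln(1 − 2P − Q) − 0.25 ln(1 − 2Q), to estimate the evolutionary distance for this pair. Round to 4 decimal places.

Mismatches occur at site 10 (A↔G, transition), site 20 (G↔A, transition), site 28 (A↔T, transversion), site 35 (T↔C, transition), site 37 (C↔T, transition).
Of the 5 differences, 4 transitions and 1 transversion over 43 sites: P = 4/43 = 0.093023, Q = 1/43 = 0.023256.
d = −0.5·ln(0.790698) − 0.25·ln(0.953488) = −0.5·(-0.234839) − 0.25·(-0.047628) = 0.1293.

0.1293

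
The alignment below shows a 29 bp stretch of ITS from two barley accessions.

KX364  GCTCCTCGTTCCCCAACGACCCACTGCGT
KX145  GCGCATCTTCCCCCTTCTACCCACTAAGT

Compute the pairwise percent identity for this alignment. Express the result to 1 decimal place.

69.0%

The sequences differ at positions 3 (T/G), 5 (C/A), 8 (G/T), 10 (T/C), 15 (A/T), 16 (A/T), 18 (G/T), 26 (G/A), 27 (C/A).
20 of the 29 sites match, so the percent identity is 20/29 × 100 = 69.0%.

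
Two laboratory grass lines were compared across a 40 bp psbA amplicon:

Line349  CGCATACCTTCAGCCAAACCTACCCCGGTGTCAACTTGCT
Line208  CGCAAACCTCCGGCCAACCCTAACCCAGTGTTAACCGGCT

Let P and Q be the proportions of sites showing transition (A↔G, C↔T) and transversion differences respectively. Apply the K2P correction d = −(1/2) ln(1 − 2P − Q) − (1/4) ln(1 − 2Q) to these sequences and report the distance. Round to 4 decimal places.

0.2712

Mismatches occur at site 5 (T→A, transversion), site 10 (T→C, transition), site 12 (A→G, transition), site 18 (A→C, transversion), site 23 (C→A, transversion), site 27 (G→A, transition), site 32 (C→T, transition), site 36 (T→C, transition), site 37 (T→G, transversion).
Of the 9 differences, 5 transitions and 4 transversions over 40 sites: P = 5/40 = 0.125000, Q = 4/40 = 0.100000.
d = −0.5·ln(0.650000) − 0.25·ln(0.800000) = −0.5·(-0.430783) − 0.25·(-0.223144) = 0.2712.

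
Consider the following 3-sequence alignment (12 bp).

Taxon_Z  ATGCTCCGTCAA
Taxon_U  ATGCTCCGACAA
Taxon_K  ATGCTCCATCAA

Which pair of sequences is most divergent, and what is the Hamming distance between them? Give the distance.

2

Pairwise Hamming distances:
  Taxon_Z vs Taxon_U: 1
  Taxon_Z vs Taxon_K: 1
  Taxon_U vs Taxon_K: 2
The largest is 2, between Taxon_U and Taxon_K.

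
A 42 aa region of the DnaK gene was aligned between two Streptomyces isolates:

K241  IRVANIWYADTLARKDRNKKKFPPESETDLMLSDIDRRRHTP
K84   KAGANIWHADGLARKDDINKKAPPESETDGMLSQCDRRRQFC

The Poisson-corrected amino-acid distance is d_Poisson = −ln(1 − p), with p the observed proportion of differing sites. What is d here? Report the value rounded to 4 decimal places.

The sequences differ at positions 1 (I/K), 2 (R/A), 3 (V/G), 8 (Y/H), 11 (T/G), 17 (R/D), 18 (N/I), 19 (K/N), 22 (F/A), 30 (L/G), 34 (D/Q), 35 (I/C), 40 (H/Q), 41 (T/F), 42 (P/C).
p = 15/42 = 0.357143.
d = −ln(1 − 0.357143) = −ln(0.642857) = 0.4418.

0.4418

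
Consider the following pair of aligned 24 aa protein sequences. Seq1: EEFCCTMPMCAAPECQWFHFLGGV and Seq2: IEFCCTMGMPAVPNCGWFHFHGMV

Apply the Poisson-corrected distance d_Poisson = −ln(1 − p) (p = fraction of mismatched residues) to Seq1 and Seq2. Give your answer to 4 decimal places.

0.4055

The sequences differ at positions 1 (E/I), 8 (P/G), 10 (C/P), 12 (A/V), 14 (E/N), 16 (Q/G), 21 (L/H), 23 (G/M).
p = 8/24 = 0.333333.
d = −ln(1 − 0.333333) = −ln(0.666667) = 0.4055.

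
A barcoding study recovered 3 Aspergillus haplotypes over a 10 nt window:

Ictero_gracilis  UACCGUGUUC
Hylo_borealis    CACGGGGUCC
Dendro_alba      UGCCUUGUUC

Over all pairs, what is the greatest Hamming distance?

6

Pairwise Hamming distances:
  Ictero_gracilis vs Hylo_borealis: 4
  Ictero_gracilis vs Dendro_alba: 2
  Hylo_borealis vs Dendro_alba: 6
The largest is 6, between Hylo_borealis and Dendro_alba.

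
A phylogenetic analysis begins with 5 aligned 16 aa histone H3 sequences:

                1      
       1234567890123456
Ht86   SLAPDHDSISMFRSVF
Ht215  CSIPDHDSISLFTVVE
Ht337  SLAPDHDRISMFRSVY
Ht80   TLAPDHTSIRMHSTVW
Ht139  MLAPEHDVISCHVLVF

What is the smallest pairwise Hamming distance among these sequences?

2

Pairwise Hamming distances:
  Ht86 vs Ht215: 7
  Ht86 vs Ht337: 2
  Ht86 vs Ht80: 7
  Ht86 vs Ht139: 7
  Ht215 vs Ht337: 8
  Ht215 vs Ht80: 10
  Ht215 vs Ht139: 10
  Ht337 vs Ht80: 8
  Ht337 vs Ht139: 8
  Ht80 vs Ht139: 9
The smallest is 2, between Ht86 and Ht337.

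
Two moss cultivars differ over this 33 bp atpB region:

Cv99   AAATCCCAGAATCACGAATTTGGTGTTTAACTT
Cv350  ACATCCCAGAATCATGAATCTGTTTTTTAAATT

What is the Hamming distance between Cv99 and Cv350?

Mismatches occur at site 2 (A/C), site 15 (C/T), site 20 (T/C), site 23 (G/T), site 25 (G/T), site 31 (C/A).
That gives 6 mismatches out of 33 aligned sites, so the Hamming distance is 6.

6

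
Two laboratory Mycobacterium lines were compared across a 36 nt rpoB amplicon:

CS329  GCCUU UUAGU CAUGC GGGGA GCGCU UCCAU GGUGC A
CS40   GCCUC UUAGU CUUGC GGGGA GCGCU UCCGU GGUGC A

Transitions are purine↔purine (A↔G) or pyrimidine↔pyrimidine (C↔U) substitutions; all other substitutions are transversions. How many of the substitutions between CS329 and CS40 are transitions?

Differing sites — 5:U/C (Ti); 12:A/U (Tv); 29:A/G (Ti).
Of the 3 differences, 2 transitions and 1 transversion, so the answer is 2.

2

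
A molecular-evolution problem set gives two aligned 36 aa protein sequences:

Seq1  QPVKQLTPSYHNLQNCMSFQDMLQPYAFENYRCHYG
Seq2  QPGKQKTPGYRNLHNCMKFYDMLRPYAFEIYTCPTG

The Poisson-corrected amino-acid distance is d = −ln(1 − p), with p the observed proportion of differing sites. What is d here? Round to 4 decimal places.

Differing sites — 3:V/G; 6:L/K; 9:S/G; 11:H/R; 14:Q/H; 18:S/K; 20:Q/Y; 24:Q/R; 30:N/I; 32:R/T; 34:H/P; 35:Y/T.
p = 12/36 = 0.333333.
d = −ln(1 − 0.333333) = −ln(0.666667) = 0.4055.

0.4055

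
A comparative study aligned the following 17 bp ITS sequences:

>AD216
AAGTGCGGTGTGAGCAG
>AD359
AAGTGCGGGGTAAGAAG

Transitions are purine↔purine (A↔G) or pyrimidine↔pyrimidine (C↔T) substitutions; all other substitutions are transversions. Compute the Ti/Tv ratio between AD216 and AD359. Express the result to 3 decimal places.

0.500

Differing sites — 9:T/G (Tv); 12:G/A (Ti); 15:C/A (Tv).
Of the 3 differences, 1 transition and 2 transversions, so Ti/Tv = 1/2 = 0.500.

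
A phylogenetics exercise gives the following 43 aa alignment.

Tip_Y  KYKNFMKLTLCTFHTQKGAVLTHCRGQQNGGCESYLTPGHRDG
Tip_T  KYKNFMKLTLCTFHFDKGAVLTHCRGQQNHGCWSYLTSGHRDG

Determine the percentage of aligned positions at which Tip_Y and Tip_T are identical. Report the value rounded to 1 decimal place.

Differing sites — 15:T/F; 16:Q/D; 30:G/H; 33:E/W; 38:P/S.
38 of the 43 sites match, so the percent identity is 38/43 × 100 = 88.4%.

88.4%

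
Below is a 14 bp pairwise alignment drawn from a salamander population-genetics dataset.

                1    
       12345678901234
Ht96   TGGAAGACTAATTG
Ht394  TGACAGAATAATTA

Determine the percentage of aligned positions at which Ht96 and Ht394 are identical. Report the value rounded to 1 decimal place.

Mismatches occur at site 3 (G→A), site 4 (A→C), site 8 (C→A), site 14 (G→A).
10 of the 14 sites match, so the percent identity is 10/14 × 100 = 71.4%.

71.4%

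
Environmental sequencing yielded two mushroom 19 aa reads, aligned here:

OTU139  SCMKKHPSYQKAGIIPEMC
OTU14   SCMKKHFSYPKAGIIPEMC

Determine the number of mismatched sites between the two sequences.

2

The sequences differ at positions 7 (P/F), 10 (Q/P).
That gives 2 mismatches out of 19 aligned sites, so the Hamming distance is 2.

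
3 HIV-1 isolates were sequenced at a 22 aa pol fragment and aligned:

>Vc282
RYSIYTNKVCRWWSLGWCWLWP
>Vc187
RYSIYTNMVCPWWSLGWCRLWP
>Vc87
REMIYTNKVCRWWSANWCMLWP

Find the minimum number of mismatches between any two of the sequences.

3

Pairwise Hamming distances:
  Vc282 vs Vc187: 3
  Vc282 vs Vc87: 5
  Vc187 vs Vc87: 7
The smallest is 3, between Vc282 and Vc187.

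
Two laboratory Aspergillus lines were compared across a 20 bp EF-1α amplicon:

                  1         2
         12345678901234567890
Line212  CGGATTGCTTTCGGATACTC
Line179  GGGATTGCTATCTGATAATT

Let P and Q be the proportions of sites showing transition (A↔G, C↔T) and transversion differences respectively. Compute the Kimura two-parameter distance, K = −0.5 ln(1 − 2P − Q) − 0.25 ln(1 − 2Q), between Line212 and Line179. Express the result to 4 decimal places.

0.3060

Mismatches occur at site 1 (C/G, transversion), site 10 (T/A, transversion), site 13 (G/T, transversion), site 18 (C/A, transversion), site 20 (C/T, transition).
Of the 5 differences, 1 transition and 4 transversions over 20 sites: P = 1/20 = 0.050000, Q = 4/20 = 0.200000.
d = −0.5·ln(0.700000) − 0.25·ln(0.600000) = −0.5·(-0.356675) − 0.25·(-0.510826) = 0.3060.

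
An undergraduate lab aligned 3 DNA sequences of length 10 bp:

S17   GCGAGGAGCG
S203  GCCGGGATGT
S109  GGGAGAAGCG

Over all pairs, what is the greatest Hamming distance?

Pairwise Hamming distances:
  S17 vs S203: 5
  S17 vs S109: 2
  S203 vs S109: 7
The largest is 7, between S203 and S109.

7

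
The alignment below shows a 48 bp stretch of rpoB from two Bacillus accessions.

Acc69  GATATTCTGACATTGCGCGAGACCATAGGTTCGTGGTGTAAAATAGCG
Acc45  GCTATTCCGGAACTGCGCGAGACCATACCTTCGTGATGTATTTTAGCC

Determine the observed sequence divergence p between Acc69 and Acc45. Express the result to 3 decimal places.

The sequences differ at positions 2 (A/C), 8 (T/C), 10 (A/G), 11 (C/A), 13 (T/C), 28 (G/C), 29 (G/C), 36 (G/A), 41 (A/T), 42 (A/T), 43 (A/T), 48 (G/C).
There are 12 differences over 48 sites, so p = 12/48 = 0.250.

0.250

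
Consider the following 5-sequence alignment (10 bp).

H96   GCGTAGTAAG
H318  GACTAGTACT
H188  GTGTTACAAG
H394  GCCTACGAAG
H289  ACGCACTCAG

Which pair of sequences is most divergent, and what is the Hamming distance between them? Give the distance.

Pairwise Hamming distances:
  H96 vs H318: 4
  H96 vs H188: 4
  H96 vs H394: 3
  H96 vs H289: 4
  H318 vs H188: 7
  H318 vs H394: 5
  H318 vs H289: 8
  H188 vs H394: 5
  H188 vs H289: 7
  H394 vs H289: 5
The largest is 8, between H318 and H289.

8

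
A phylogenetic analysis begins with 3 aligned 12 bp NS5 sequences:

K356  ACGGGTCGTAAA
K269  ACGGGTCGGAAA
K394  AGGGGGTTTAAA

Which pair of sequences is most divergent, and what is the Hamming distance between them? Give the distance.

Pairwise Hamming distances:
  K356 vs K269: 1
  K356 vs K394: 4
  K269 vs K394: 5
The largest is 5, between K269 and K394.

5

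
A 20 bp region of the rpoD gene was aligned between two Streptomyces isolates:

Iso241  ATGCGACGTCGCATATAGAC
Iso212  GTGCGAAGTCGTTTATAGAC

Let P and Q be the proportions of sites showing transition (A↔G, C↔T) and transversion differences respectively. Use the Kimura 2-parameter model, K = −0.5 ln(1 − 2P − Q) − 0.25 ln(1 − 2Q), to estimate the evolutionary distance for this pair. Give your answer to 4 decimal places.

0.2341

Differing sites — 1:A/G (Ti); 7:C/A (Tv); 12:C/T (Ti); 13:A/T (Tv).
Of the 4 differences, 2 transitions and 2 transversions over 20 sites: P = 2/20 = 0.100000, Q = 2/20 = 0.100000.
d = −0.5·ln(0.700000) − 0.25·ln(0.800000) = −0.5·(-0.356675) − 0.25·(-0.223144) = 0.2341.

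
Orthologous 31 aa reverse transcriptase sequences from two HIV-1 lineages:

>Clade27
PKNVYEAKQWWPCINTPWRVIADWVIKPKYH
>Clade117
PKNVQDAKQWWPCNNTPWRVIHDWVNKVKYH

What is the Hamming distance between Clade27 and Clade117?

6

Mismatches occur at site 5 (Y→Q), site 6 (E→D), site 14 (I→N), site 22 (A→H), site 26 (I→N), site 28 (P→V).
That gives 6 mismatches out of 31 aligned sites, so the Hamming distance is 6.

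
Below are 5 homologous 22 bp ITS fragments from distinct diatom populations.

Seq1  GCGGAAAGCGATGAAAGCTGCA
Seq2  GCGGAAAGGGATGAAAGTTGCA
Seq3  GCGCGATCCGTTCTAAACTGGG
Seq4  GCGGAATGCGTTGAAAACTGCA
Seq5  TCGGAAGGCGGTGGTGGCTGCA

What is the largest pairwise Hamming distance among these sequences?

13

Pairwise Hamming distances:
  Seq1 vs Seq2: 2
  Seq1 vs Seq3: 10
  Seq1 vs Seq4: 3
  Seq1 vs Seq5: 6
  Seq2 vs Seq3: 12
  Seq2 vs Seq4: 5
  Seq2 vs Seq5: 8
  Seq3 vs Seq4: 7
  Seq3 vs Seq5: 13
  Seq4 vs Seq5: 7
The largest is 13, between Seq3 and Seq5.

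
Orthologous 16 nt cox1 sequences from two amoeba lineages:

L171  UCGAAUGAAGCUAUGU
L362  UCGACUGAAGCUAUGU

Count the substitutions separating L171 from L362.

1

The sequences differ at position 5 (A/C).
That gives 1 mismatch out of 16 aligned sites, so the Hamming distance is 1.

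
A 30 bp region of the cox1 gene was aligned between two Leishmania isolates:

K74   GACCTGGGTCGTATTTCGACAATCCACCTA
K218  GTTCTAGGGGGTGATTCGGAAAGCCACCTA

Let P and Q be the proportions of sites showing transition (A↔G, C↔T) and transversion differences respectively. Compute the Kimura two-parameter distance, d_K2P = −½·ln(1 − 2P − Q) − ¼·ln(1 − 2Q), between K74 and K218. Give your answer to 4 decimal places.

The sequences differ at positions 2 (A/T, transversion), 3 (C/T, transition), 6 (G/A, transition), 9 (T/G, transversion), 10 (C/G, transversion), 13 (A/G, transition), 14 (T/A, transversion), 19 (A/G, transition), 20 (C/A, transversion), 23 (T/G, transversion).
Of the 10 differences, 4 transitions and 6 transversions over 30 sites: P = 4/30 = 0.133333, Q = 6/30 = 0.200000.
d = −0.5·ln(0.533334) − 0.25·ln(0.600000) = −0.5·(-0.628607) − 0.25·(-0.510826) = 0.4420.

0.4420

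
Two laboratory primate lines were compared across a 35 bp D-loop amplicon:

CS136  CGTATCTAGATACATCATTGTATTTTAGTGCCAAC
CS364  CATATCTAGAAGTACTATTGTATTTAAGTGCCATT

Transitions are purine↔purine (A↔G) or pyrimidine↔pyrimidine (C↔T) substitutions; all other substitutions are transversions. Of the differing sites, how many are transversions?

3

Mismatches occur at site 2 (G↔A, transition), site 11 (T↔A, transversion), site 12 (A↔G, transition), site 13 (C↔T, transition), site 15 (T↔C, transition), site 16 (C↔T, transition), site 26 (T↔A, transversion), site 34 (A↔T, transversion), site 35 (C↔T, transition).
Of the 9 differences, 6 transitions and 3 transversions, so the answer is 3.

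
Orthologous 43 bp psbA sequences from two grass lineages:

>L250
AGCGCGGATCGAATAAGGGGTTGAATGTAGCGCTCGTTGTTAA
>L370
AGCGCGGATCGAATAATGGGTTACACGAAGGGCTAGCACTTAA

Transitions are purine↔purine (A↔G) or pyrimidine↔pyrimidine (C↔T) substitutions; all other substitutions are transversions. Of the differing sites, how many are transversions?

7

Mismatches occur at site 17 (G/T, transversion), site 23 (G/A, transition), site 24 (A/C, transversion), site 26 (T/C, transition), site 28 (T/A, transversion), site 31 (C/G, transversion), site 35 (C/A, transversion), site 37 (T/C, transition), site 38 (T/A, transversion), site 39 (G/C, transversion).
Of the 10 differences, 3 transitions and 7 transversions, so the answer is 7.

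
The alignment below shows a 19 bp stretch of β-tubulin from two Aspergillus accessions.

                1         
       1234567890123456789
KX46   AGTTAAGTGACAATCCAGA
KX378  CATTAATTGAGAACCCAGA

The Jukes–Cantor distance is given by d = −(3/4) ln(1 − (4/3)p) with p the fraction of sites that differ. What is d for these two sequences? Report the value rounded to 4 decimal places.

Mismatches occur at site 1 (A↔C), site 2 (G↔A), site 7 (G↔T), site 11 (C↔G), site 14 (T↔C).
p = 5/19 = 0.263158.
d = −0.75 · ln(1 − (4/3)·0.263158) = −0.75 · ln(0.649123) = −0.75 · (-0.432133) = 0.3241.

0.3241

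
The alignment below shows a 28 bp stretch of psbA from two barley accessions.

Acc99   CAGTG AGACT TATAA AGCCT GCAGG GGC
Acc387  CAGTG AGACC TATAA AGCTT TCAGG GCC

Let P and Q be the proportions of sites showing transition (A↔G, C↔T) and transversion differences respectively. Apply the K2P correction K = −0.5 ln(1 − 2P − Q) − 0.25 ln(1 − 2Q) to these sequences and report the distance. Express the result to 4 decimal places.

Mismatches occur at site 10 (T↔C, transition), site 19 (C↔T, transition), site 21 (G↔T, transversion), site 27 (G↔C, transversion).
Of the 4 differences, 2 transitions and 2 transversions over 28 sites: P = 2/28 = 0.071429, Q = 2/28 = 0.071429.
d = −0.5·ln(0.785713) − 0.25·ln(0.857142) = −0.5·(-0.241164) − 0.25·(-0.154152) = 0.1591.

0.1591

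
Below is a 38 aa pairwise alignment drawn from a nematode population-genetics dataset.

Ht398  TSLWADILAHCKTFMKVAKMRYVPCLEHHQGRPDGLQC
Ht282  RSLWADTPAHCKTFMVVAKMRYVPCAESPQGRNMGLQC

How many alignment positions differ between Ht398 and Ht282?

9

The sequences differ at positions 1 (T/R), 7 (I/T), 8 (L/P), 16 (K/V), 26 (L/A), 28 (H/S), 29 (H/P), 33 (P/N), 34 (D/M).
That gives 9 mismatches out of 38 aligned sites, so the Hamming distance is 9.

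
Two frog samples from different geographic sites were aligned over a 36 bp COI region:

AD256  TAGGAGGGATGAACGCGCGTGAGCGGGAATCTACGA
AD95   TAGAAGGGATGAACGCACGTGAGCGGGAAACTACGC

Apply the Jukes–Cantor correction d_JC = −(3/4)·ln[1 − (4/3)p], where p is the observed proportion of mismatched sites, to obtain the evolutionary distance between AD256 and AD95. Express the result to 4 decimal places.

0.1203

Mismatches occur at site 4 (G→A), site 17 (G→A), site 30 (T→A), site 36 (A→C).
p = 4/36 = 0.111111.
d = −0.75 · ln(1 − (4/3)·0.111111) = −0.75 · ln(0.851852) = −0.75 · (-0.160342) = 0.1203.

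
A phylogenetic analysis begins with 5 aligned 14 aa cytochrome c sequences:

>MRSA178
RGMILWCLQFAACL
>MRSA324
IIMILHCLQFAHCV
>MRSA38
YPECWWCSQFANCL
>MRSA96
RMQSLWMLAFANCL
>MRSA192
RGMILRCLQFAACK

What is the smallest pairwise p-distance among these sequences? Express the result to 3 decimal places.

0.143

Pairwise Hamming distances:
  MRSA178 vs MRSA324: 5
  MRSA178 vs MRSA38: 7
  MRSA178 vs MRSA96: 6
  MRSA178 vs MRSA192: 2
  MRSA324 vs MRSA38: 9
  MRSA324 vs MRSA96: 9
  MRSA324 vs MRSA192: 5
  MRSA38 vs MRSA96: 8
  MRSA38 vs MRSA192: 9
  MRSA96 vs MRSA192: 8
The smallest is 2 mismatches, between MRSA178 and MRSA192; p = 2/14 = 0.143.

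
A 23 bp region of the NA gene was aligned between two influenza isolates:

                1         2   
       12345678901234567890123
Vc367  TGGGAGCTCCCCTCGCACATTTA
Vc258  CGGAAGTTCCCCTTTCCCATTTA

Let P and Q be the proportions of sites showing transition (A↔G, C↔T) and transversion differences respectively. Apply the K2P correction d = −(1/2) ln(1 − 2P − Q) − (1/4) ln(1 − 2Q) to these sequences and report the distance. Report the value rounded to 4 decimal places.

0.3330

Mismatches occur at site 1 (T↔C, transition), site 4 (G↔A, transition), site 7 (C↔T, transition), site 14 (C↔T, transition), site 15 (G↔T, transversion), site 17 (A↔C, transversion).
Of the 6 differences, 4 transitions and 2 transversions over 23 sites: P = 4/23 = 0.173913, Q = 2/23 = 0.086957.
d = −0.5·ln(0.565217) − 0.25·ln(0.826086) = −0.5·(-0.570546) − 0.25·(-0.191056) = 0.3330.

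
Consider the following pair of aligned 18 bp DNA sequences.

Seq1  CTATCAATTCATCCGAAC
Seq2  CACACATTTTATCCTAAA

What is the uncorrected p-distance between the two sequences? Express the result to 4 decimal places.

0.3889

Differing sites — 2:T/A; 3:A/C; 4:T/A; 7:A/T; 10:C/T; 15:G/T; 18:C/A.
There are 7 differences over 18 sites, so p = 7/18 = 0.3889.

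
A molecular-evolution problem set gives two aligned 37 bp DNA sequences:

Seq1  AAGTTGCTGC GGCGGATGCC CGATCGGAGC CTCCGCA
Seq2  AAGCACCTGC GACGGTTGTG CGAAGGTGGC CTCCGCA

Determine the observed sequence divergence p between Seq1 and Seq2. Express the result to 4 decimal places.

The sequences differ at positions 4 (T/C), 5 (T/A), 6 (G/C), 12 (G/A), 16 (A/T), 19 (C/T), 20 (C/G), 24 (T/A), 25 (C/G), 27 (G/T), 28 (A/G).
There are 11 differences over 37 sites, so p = 11/37 = 0.2973.

0.2973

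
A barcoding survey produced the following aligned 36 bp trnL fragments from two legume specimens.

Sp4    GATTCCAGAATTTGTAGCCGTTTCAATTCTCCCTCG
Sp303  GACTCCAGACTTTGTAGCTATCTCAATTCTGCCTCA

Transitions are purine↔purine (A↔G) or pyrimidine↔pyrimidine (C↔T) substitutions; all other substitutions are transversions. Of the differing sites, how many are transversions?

Differing sites — 3:T/C (Ti); 10:A/C (Tv); 19:C/T (Ti); 20:G/A (Ti); 22:T/C (Ti); 31:C/G (Tv); 36:G/A (Ti).
Of the 7 differences, 5 transitions and 2 transversions, so the answer is 2.

2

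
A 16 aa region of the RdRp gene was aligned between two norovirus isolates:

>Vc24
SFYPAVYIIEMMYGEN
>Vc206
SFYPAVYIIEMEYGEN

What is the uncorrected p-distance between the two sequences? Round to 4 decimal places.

0.0625

The sequences differ at position 12 (M/E).
There are 1 differences over 16 sites, so p = 1/16 = 0.0625.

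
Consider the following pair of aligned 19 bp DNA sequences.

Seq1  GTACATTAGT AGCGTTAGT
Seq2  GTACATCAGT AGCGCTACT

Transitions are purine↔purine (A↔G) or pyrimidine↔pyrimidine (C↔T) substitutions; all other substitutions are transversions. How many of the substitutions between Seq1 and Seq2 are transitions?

The sequences differ at positions 7 (T/C, transition), 15 (T/C, transition), 18 (G/C, transversion).
Of the 3 differences, 2 transitions and 1 transversion, so the answer is 2.

2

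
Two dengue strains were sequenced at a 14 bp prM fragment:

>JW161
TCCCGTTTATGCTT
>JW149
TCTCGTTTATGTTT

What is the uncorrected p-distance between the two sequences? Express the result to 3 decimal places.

Mismatches occur at site 3 (C↔T), site 12 (C↔T).
There are 2 differences over 14 sites, so p = 2/14 = 0.143.

0.143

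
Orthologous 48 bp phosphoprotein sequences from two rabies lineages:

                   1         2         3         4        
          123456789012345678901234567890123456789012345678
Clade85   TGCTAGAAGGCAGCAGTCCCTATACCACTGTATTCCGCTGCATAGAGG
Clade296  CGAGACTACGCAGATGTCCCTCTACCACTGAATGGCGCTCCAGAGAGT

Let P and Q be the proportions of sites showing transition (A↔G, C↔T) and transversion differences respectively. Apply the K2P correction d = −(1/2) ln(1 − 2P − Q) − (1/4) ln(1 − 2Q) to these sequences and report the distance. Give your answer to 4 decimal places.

Differing sites — 1:T/C (Ti); 3:C/A (Tv); 4:T/G (Tv); 6:G/C (Tv); 7:A/T (Tv); 9:G/C (Tv); 14:C/A (Tv); 15:A/T (Tv); 22:A/C (Tv); 31:T/A (Tv); 34:T/G (Tv); 35:C/G (Tv); 40:G/C (Tv); 43:T/G (Tv); 48:G/T (Tv).
Of the 15 differences, 1 transition and 14 transversions over 48 sites: P = 1/48 = 0.020833, Q = 14/48 = 0.291667.
d = −0.5·ln(0.666667) − 0.25·ln(0.416666) = −0.5·(-0.405465) − 0.25·(-0.875470) = 0.4216.

0.4216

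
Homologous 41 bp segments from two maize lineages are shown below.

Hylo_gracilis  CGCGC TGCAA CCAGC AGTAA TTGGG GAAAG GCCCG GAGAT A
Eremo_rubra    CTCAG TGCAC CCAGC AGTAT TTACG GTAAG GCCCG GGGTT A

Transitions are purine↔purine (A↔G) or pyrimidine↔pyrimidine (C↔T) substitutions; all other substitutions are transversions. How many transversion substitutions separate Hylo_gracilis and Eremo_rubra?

The sequences differ at positions 2 (G/T, transversion), 4 (G/A, transition), 5 (C/G, transversion), 10 (A/C, transversion), 20 (A/T, transversion), 23 (G/A, transition), 24 (G/C, transversion), 27 (A/T, transversion), 37 (A/G, transition), 39 (A/T, transversion).
Of the 10 differences, 3 transitions and 7 transversions, so the answer is 7.

7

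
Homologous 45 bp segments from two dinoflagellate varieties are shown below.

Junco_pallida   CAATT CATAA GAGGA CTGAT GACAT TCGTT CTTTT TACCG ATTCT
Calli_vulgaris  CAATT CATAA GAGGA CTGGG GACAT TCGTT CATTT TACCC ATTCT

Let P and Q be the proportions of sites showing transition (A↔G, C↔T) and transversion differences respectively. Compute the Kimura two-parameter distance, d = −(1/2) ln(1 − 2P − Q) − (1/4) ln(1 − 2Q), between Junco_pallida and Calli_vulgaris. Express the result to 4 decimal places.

0.0947

The sequences differ at positions 19 (A/G, transition), 20 (T/G, transversion), 32 (T/A, transversion), 40 (G/C, transversion).
Of the 4 differences, 1 transition and 3 transversions over 45 sites: P = 1/45 = 0.022222, Q = 3/45 = 0.066667.
d = −0.5·ln(0.888889) − 0.25·ln(0.866666) = −0.5·(-0.117783) − 0.25·(-0.143102) = 0.0947.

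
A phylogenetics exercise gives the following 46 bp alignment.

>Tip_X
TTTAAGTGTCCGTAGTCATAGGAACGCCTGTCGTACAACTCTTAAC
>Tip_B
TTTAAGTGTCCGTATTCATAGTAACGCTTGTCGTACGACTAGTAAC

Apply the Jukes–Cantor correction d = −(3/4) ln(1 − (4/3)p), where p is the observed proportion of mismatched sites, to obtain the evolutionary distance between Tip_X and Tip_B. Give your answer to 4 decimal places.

0.1433

The sequences differ at positions 15 (G/T), 22 (G/T), 28 (C/T), 37 (A/G), 41 (C/A), 42 (T/G).
p = 6/46 = 0.130435.
d = −0.75 · ln(1 − (4/3)·0.130435) = −0.75 · ln(0.826087) = −0.75 · (-0.191055) = 0.1433.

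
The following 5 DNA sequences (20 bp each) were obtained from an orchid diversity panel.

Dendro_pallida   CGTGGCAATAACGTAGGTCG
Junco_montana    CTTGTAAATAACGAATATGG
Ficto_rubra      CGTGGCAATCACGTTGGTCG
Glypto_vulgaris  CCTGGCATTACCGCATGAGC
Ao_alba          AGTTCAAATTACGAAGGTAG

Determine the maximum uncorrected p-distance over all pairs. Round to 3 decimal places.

0.650

Pairwise Hamming distances:
  Dendro_pallida vs Junco_montana: 7
  Dendro_pallida vs Ficto_rubra: 2
  Dendro_pallida vs Glypto_vulgaris: 8
  Dendro_pallida vs Ao_alba: 7
  Junco_montana vs Ficto_rubra: 9
  Junco_montana vs Glypto_vulgaris: 9
  Junco_montana vs Ao_alba: 8
  Ficto_rubra vs Glypto_vulgaris: 10
  Ficto_rubra vs Ao_alba: 8
  Glypto_vulgaris vs Ao_alba: 13
The largest is 13 mismatches, between Glypto_vulgaris and Ao_alba; p = 13/20 = 0.650.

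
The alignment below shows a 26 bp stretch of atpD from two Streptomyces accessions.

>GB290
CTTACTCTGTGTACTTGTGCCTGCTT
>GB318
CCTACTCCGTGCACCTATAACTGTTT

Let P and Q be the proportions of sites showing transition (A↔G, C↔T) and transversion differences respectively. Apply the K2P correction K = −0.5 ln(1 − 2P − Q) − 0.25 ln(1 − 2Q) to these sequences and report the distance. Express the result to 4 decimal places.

0.4501

Differing sites — 2:T/C (Ti); 8:T/C (Ti); 12:T/C (Ti); 15:T/C (Ti); 17:G/A (Ti); 19:G/A (Ti); 20:C/A (Tv); 24:C/T (Ti).
Of the 8 differences, 7 transitions and 1 transversion over 26 sites: P = 7/26 = 0.269231, Q = 1/26 = 0.038462.
d = −0.5·ln(0.423076) − 0.25·ln(0.923076) = −0.5·(-0.860203) − 0.25·(-0.080044) = 0.4501.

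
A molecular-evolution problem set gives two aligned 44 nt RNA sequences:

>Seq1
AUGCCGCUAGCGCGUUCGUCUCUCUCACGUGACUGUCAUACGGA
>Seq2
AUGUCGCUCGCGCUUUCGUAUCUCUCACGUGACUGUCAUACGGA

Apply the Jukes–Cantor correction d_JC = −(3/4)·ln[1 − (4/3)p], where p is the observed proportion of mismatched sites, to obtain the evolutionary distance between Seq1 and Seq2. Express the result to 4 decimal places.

0.0969

The sequences differ at positions 4 (C/U), 9 (A/C), 14 (G/U), 20 (C/A).
p = 4/44 = 0.090909.
d = −0.75 · ln(1 − (4/3)·0.090909) = −0.75 · ln(0.878788) = −0.75 · (-0.129212) = 0.0969.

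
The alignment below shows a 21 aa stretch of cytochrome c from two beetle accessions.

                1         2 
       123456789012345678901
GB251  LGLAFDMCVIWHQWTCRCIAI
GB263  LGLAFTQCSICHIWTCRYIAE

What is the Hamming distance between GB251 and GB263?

7

Mismatches occur at site 6 (D→T), site 7 (M→Q), site 9 (V→S), site 11 (W→C), site 13 (Q→I), site 18 (C→Y), site 21 (I→E).
That gives 7 mismatches out of 21 aligned sites, so the Hamming distance is 7.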